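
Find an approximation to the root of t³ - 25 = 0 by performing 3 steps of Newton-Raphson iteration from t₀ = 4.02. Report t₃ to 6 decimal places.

2.924188

Newton update: t ← t − f(t)/f'(t).
f'(t) = 3t²
t_0 = 4.020000: f = 39.964808, f' = 48.481200 → t_1 = 4.020000 - (39.964808)/(48.481200) = 3.195664
t_1 = 3.195664: f = 7.634972, f' = 30.636801 → t_2 = 3.195664 - (7.634972)/(30.636801) = 2.946455
t_2 = 2.946455: f = 0.579925, f' = 26.044784 → t_3 = 2.946455 - (0.579925)/(26.044784) = 2.924188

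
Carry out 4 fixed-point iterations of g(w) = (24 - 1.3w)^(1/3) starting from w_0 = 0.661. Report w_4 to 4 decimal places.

2.7344

w_1 = g(0.661000) = 2.849654
w_2 = g(2.849654) = 2.727719
w_3 = g(2.727719) = 2.734802
w_4 = g(2.734802) = 2.734391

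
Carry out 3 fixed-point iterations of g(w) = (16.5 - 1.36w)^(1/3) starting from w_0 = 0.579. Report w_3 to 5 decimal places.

2.36896

w_1 = g(0.579000) = 2.504661
w_2 = g(2.504661) = 2.356968
w_3 = g(2.356968) = 2.368959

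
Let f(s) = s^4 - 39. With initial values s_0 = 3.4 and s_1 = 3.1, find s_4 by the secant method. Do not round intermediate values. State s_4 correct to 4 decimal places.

f(s_0) = 94.633600, f(s_1) = 53.352100
s_2 = 3.100000 - (53.352100)·(3.100000 - 3.400000)/(53.352100 - (94.633600)) = 2.712281; f(s_2) = 15.117609
s_3 = 2.712281 - (15.117609)·(2.712281 - 3.100000)/(15.117609 - (53.352100)) = 2.558980; f(s_3) = 3.881247
s_4 = 2.558980 - (3.881247)·(2.558980 - 2.712281)/(3.881247 - (15.117609)) = 2.506027; f(s_4) = 0.440536

2.5060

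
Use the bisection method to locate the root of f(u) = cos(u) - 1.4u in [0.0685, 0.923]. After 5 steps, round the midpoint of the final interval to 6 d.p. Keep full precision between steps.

f(0.068500) = 0.901755, f(0.923000) = -0.688769 (opposite signs)
step 1: m = 0.495750, f(m) = 0.185562 > 0 → root in [0.495750, 0.923000]
step 2: m = 0.709375, f(m) = -0.234356 < 0 → root in [0.495750, 0.709375]
step 3: m = 0.602563, f(m) = -0.019701 < 0 → root in [0.495750, 0.602563]
step 4: m = 0.549156, f(m) = 0.084146 > 0 → root in [0.549156, 0.602563]
step 5: m = 0.575859, f(m) = 0.032522 > 0 → root in [0.575859, 0.602563]
Midpoint of [0.575859, 0.602563] = 0.589211

0.589211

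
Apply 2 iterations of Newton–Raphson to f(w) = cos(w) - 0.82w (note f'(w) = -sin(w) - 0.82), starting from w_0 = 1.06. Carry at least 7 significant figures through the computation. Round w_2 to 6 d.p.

Newton update: w ← w − f(w)/f'(w).
w_0 = 1.060000: f = -0.380328, f' = -1.692355 → w_1 = 1.060000 - (-0.380328)/(-1.692355) = 0.835267
w_1 = 0.835267: f = -0.013939, f' = -1.561476 → w_2 = 0.835267 - (-0.013939)/(-1.561476) = 0.826340

0.826340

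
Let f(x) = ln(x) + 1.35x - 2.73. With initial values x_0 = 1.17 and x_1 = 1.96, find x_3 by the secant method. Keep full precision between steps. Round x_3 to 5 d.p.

1.65048

f(x_0) = -0.993496, f(x_1) = 0.588944
x_2 = 1.960000 - (0.588944)·(1.960000 - 1.170000)/(0.588944 - (-0.993496)) = 1.665982; f(x_2) = 0.029490
x_3 = 1.665982 - (0.029490)·(1.665982 - 1.960000)/(0.029490 - (0.588944)) = 1.650483; f(x_3) = -0.000779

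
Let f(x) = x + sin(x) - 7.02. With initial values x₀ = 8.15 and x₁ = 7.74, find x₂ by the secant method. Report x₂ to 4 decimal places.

5.8565

f(x_0) = 2.086506, f(x_1) = 1.713511
x_2 = 7.740000 - (1.713511)·(7.740000 - 8.150000)/(1.713511 - (2.086506)) = 5.856488; f(x_2) = -1.577379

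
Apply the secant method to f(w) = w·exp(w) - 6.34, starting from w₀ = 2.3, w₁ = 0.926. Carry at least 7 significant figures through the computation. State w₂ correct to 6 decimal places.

Secant update: w_(k+1) = w_k − f(w_k)·(w_k − w_(k-1))/(f(w_k) − f(w_(k-1))).
f(w_0) = 16.600620, f(w_1) = -4.002414
w_2 = 0.926000 - (-4.002414)·(0.926000 - 2.300000)/(-4.002414 - (16.600620)) = 1.192918; f(w_2) = -2.407324

1.192918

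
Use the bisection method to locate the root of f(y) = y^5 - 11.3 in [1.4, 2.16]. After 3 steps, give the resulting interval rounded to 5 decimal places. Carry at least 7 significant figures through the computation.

f(1.400000) = -5.921760, f(2.160000) = 35.718498 (opposite signs)
step 1: m = 1.780000, f(m) = 6.568990 > 0 → root in [1.400000, 1.780000]
step 2: m = 1.590000, f(m) = -1.137850 < 0 → root in [1.590000, 1.780000]
step 3: m = 1.685000, f(m) = 2.283120 > 0 → root in [1.590000, 1.685000]

[1.59000, 1.68500]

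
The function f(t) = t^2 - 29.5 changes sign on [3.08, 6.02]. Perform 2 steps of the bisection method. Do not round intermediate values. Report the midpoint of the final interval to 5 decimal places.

f(3.080000) = -20.013600, f(6.020000) = 6.740400 (opposite signs)
step 1: m = 4.550000, f(m) = -8.797500 < 0 → root in [4.550000, 6.020000]
step 2: m = 5.285000, f(m) = -1.568775 < 0 → root in [5.285000, 6.020000]
Midpoint of [5.285000, 6.020000] = 5.652500

5.65250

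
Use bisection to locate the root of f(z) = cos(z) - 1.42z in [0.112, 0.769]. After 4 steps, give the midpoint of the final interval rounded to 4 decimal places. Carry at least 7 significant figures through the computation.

0.5842

f(0.112000) = 0.834695, f(0.769000) = -0.373374 (opposite signs)
step 1: m = 0.440500, f(m) = 0.279029 > 0 → root in [0.440500, 0.769000]
step 2: m = 0.604750, f(m) = -0.036101 < 0 → root in [0.440500, 0.604750]
step 3: m = 0.522625, f(m) = 0.124384 > 0 → root in [0.522625, 0.604750]
step 4: m = 0.563688, f(m) = 0.044854 > 0 → root in [0.563688, 0.604750]
Midpoint of [0.563688, 0.604750] = 0.584219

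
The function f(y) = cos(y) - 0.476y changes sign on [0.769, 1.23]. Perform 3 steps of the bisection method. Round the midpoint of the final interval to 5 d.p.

1.02831

f(0.769000) = 0.352562, f(1.230000) = -0.251242 (opposite signs)
step 1: m = 0.999500, f(m) = 0.064961 > 0 → root in [0.999500, 1.230000]
step 2: m = 1.114750, f(m) = -0.090219 < 0 → root in [0.999500, 1.114750]
step 3: m = 1.057125, f(m) = -0.011813 < 0 → root in [0.999500, 1.057125]
Midpoint of [0.999500, 1.057125] = 1.028313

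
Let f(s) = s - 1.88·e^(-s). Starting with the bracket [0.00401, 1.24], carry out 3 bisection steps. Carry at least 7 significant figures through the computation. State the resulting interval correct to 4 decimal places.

[0.7765, 0.9310]

f(0.004010) = -1.868466, f(1.240000) = 0.695958 (opposite signs)
step 1: m = 0.622005, f(m) = -0.387305 < 0 → root in [0.622005, 1.240000]
step 2: m = 0.931002, f(m) = 0.189985 > 0 → root in [0.622005, 0.931002]
step 3: m = 0.776504, f(m) = -0.088318 < 0 → root in [0.776504, 0.931002]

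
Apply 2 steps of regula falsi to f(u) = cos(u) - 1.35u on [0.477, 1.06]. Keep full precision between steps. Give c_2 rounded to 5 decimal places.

f(0.477000) = 0.244426, f(1.060000) = -0.942128
step 1: c = 0.597096, f(c) = 0.020892 > 0 → new bracket [0.597096, 1.060000]
step 2: c = 0.607138, f(c) = 0.001647 > 0 → new bracket [0.607138, 1.060000]

0.60714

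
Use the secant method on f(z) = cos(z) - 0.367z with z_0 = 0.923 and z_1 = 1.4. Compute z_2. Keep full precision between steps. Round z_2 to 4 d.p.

1.1305

f(z_0) = 0.264690, f(z_1) = -0.343833
z_2 = 1.400000 - (-0.343833)·(1.400000 - 0.923000)/(-0.343833 - (0.264690)) = 1.130481; f(z_2) = 0.011338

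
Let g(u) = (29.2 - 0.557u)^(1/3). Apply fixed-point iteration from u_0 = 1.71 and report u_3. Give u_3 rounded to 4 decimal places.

u_1 = g(1.710000) = 3.045511
u_2 = g(3.045511) = 3.018539
u_3 = g(3.018539) = 3.019088

3.0191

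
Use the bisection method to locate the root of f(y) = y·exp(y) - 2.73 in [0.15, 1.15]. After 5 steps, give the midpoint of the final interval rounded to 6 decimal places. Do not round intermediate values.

f(0.150000) = -2.555725, f(1.150000) = 0.901922 (opposite signs)
step 1: m = 0.650000, f(m) = -1.484898 < 0 → root in [0.650000, 1.150000]
step 2: m = 0.900000, f(m) = -0.516357 < 0 → root in [0.900000, 1.150000]
step 3: m = 1.025000, f(m) = 0.126773 > 0 → root in [0.900000, 1.025000]
step 4: m = 0.962500, f(m) = -0.209950 < 0 → root in [0.962500, 1.025000]
step 5: m = 0.993750, f(m) = -0.045538 < 0 → root in [0.993750, 1.025000]
Midpoint of [0.993750, 1.025000] = 1.009375

1.009375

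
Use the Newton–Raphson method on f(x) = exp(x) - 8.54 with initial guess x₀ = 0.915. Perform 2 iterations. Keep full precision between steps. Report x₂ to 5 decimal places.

2.63944

f'(x) = exp(x)
x_0 = 0.915000: f = -6.043225, f' = 2.496775 → x_1 = 0.915000 - (-6.043225)/(2.496775) = 3.335412
x_1 = 3.335412: f = 19.549954, f' = 28.089954 → x_2 = 3.335412 - (19.549954)/(28.089954) = 2.639435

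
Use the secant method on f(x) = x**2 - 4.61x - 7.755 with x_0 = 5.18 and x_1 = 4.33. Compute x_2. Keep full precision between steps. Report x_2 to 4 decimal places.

6.1601

f(x_0) = -4.802400, f(x_1) = -8.967400
x_2 = 4.330000 - (-8.967400)·(4.330000 - 5.180000)/(-8.967400 - (-4.802400)) = 6.160082; f(x_2) = 1.793629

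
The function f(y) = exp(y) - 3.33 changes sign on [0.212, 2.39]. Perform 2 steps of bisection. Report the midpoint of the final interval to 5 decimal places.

f(0.212000) = -2.093852, f(2.390000) = 7.583494 (opposite signs)
step 1: m = 1.301000, f(m) = 0.342968 > 0 → root in [0.212000, 1.301000]
step 2: m = 0.756500, f(m) = -1.199195 < 0 → root in [0.756500, 1.301000]
Midpoint of [0.756500, 1.301000] = 1.028750

1.02875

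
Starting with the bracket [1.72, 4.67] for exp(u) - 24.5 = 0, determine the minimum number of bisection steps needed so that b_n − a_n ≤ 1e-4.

Initial width b − a = 4.67 − 1.72 = 2.950000.
After n steps the width is (b−a)/2^n; need (b−a)/2^n ≤ 1e-4.
So n ≥ log₂(2.950000/1e-4) = log₂(29500.0000) ≈ 14.8484.
Hence n = 15.

15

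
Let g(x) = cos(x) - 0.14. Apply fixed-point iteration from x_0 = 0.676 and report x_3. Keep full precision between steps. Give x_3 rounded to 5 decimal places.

0.64874

x_1 = g(0.676000) = 0.640082
x_2 = g(0.640082) = 0.662047
x_3 = g(0.662047) = 0.648736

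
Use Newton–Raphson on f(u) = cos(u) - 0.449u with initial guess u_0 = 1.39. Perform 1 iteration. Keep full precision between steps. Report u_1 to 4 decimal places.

f'(u) = -sin(u) - 0.449
u_0 = 1.390000: f = -0.444297, f' = -1.432701 → u_1 = 1.390000 - (-0.444297)/(-1.432701) = 1.079888

1.0799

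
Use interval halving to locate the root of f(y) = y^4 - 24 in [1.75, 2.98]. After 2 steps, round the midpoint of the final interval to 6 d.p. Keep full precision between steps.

f(1.750000) = -14.621094, f(2.980000) = 54.861504 (opposite signs)
step 1: m = 2.365000, f(m) = 7.284166 > 0 → root in [1.750000, 2.365000]
step 2: m = 2.057500, f(m) = -6.079118 < 0 → root in [2.057500, 2.365000]
Midpoint of [2.057500, 2.365000] = 2.211250

2.211250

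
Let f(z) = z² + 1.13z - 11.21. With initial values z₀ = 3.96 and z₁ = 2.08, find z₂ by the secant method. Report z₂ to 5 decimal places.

2.71225

f(z_0) = 8.946400, f(z_1) = -4.533200
z_2 = 2.080000 - (-4.533200)·(2.080000 - 3.960000)/(-4.533200 - (8.946400)) = 2.712245; f(z_2) = -0.788887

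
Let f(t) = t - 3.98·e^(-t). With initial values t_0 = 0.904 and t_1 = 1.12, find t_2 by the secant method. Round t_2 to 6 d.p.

Secant update: t_(k+1) = t_k − f(t_k)·(t_k − t_(k-1))/(f(t_k) − f(t_(k-1))).
f(t_0) = -0.707688, f(t_1) = -0.178594
t_2 = 1.120000 - (-0.178594)·(1.120000 - 0.904000)/(-0.178594 - (-0.707688)) = 1.192910; f(t_2) = -0.014372

1.192910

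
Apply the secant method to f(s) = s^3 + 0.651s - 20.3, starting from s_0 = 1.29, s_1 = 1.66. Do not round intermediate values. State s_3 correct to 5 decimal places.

2.29251

Secant update: s_(k+1) = s_k − f(s_k)·(s_k − s_(k-1))/(f(s_k) − f(s_(k-1))).
f(s_0) = -17.313521, f(s_1) = -14.645044
s_2 = 1.660000 - (-14.645044)·(1.660000 - 1.290000)/(-14.645044 - (-17.313521)) = 3.690621; f(s_2) = 32.371387
s_3 = 3.690621 - (32.371387)·(3.690621 - 1.660000)/(32.371387 - (-14.645044)) = 2.292514; f(s_3) = -6.758994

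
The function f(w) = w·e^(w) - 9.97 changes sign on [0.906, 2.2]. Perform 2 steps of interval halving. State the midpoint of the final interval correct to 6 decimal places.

f(0.906000) = -7.728189, f(2.200000) = 9.885030 (opposite signs)
step 1: m = 1.553000, f(m) = -2.631103 < 0 → root in [1.553000, 2.200000]
step 2: m = 1.876500, f(m) = 2.284685 > 0 → root in [1.553000, 1.876500]
Midpoint of [1.553000, 1.876500] = 1.714750

1.714750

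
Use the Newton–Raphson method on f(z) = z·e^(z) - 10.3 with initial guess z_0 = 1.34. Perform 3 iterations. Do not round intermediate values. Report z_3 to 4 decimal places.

Newton update: z ← z − f(z)/f'(z).
f'(z) = (z + 1)·e^(z)
z_0 = 1.340000: f = -5.182482, f' = 8.936562 → z_1 = 1.340000 - (-5.182482)/(8.936562) = 1.919919
z_1 = 1.919919: f = 2.794626, f' = 19.915032 → z_2 = 1.919919 - (2.794626)/(19.915032) = 1.779591
z_2 = 1.779591: f = 0.248412, f' = 16.475846 → z_3 = 1.779591 - (0.248412)/(16.475846) = 1.764514

1.7645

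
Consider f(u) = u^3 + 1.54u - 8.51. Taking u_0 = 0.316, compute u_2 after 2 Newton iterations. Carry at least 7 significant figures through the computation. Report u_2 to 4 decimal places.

Newton update: u ← u − f(u)/f'(u).
f'(u) = 3u^2 + 1.54
u_0 = 0.316000: f = -7.991806, f' = 1.839568 → u_1 = 0.316000 - (-7.991806)/(1.839568) = 4.660393
u_1 = 4.660393: f = 99.887276, f' = 66.697776 → u_2 = 4.660393 - (99.887276)/(66.697776) = 3.162782

3.1628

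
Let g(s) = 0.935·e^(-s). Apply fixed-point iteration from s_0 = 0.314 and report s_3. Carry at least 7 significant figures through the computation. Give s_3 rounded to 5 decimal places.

s_1 = g(0.314000) = 0.683035
s_2 = g(0.683035) = 0.472251
s_3 = g(0.472251) = 0.583063

0.58306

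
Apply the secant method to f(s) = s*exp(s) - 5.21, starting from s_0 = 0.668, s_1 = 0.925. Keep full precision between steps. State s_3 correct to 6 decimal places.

1.260229

f(s_0) = -3.907178, f(s_1) = -2.877272
s_2 = 0.925000 - (-2.877272)·(0.925000 - 0.668000)/(-2.877272 - (-3.907178)) = 1.642987; f(s_2) = 3.285212
s_3 = 1.642987 - (3.285212)·(1.642987 - 0.925000)/(3.285212 - (-2.877272)) = 1.260229; f(s_3) = -0.766144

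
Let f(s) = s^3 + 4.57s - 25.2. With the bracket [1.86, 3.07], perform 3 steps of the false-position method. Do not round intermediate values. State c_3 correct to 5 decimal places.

2.41435

False-position update: c = (a·f(b) − b·f(a))/(f(b) − f(a)); replace the endpoint whose sign matches f(c).
f(1.860000) = -10.264944, f(3.070000) = 17.764343
step 1: c = 2.303129, f(c) = -2.457981 < 0 → new bracket [2.303129, 3.070000]
step 2: c = 2.396340, f(c) = -0.487867 < 0 → new bracket [2.396340, 3.070000]
step 3: c = 2.414347, f(c) = -0.093039 < 0 → new bracket [2.414347, 3.070000]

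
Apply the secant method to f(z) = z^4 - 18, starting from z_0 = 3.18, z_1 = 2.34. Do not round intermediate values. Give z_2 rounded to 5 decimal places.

2.20075

Secant update: z_(k+1) = z_k − f(z_k)·(z_k − z_(k-1))/(f(z_k) − f(z_(k-1))).
f(z_0) = 84.260634, f(z_1) = 11.982195
z_2 = 2.340000 - (11.982195)·(2.340000 - 3.180000)/(11.982195 - (84.260634)) = 2.200746; f(z_2) = 5.457400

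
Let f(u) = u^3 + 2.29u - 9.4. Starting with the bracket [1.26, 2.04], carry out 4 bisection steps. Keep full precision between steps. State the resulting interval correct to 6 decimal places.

[1.747500, 1.796250]

f(1.260000) = -4.514224, f(2.040000) = 3.761264 (opposite signs)
step 1: m = 1.650000, f(m) = -1.129375 < 0 → root in [1.650000, 2.040000]
step 2: m = 1.845000, f(m) = 1.105476 > 0 → root in [1.650000, 1.845000]
step 3: m = 1.747500, f(m) = -0.061786 < 0 → root in [1.747500, 1.845000]
step 4: m = 1.796250, f(m) = 0.509038 > 0 → root in [1.747500, 1.796250]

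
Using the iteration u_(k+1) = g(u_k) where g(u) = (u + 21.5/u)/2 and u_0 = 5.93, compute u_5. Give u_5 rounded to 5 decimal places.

4.63681

u_1 = g(5.930000) = 4.777816
u_2 = g(4.777816) = 4.638890
u_3 = g(4.638890) = 4.636810
u_4 = g(4.636810) = 4.636809
u_5 = g(4.636809) = 4.636809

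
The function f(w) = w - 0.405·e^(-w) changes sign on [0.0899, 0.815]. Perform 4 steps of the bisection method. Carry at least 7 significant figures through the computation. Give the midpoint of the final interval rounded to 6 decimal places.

f(0.089900) = -0.280279, f(0.815000) = 0.635731 (opposite signs)
step 1: m = 0.452450, f(m) = 0.194843 > 0 → root in [0.089900, 0.452450]
step 2: m = 0.271175, f(m) = -0.037631 < 0 → root in [0.271175, 0.452450]
step 3: m = 0.361812, f(m) = 0.079765 > 0 → root in [0.271175, 0.361812]
step 4: m = 0.316494, f(m) = 0.021370 > 0 → root in [0.271175, 0.316494]
Midpoint of [0.271175, 0.316494] = 0.293834

0.293834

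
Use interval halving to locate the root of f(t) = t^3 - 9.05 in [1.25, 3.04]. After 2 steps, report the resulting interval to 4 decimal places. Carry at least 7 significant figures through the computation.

f(1.250000) = -7.096875, f(3.040000) = 19.044464 (opposite signs)
step 1: m = 2.145000, f(m) = 0.819199 > 0 → root in [1.250000, 2.145000]
step 2: m = 1.697500, f(m) = -4.158643 < 0 → root in [1.697500, 2.145000]

[1.6975, 2.1450]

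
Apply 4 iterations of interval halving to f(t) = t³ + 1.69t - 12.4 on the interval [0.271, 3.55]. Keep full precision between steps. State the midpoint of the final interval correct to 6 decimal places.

2.012969

f(0.271000) = -11.922107, f(3.550000) = 38.338375 (opposite signs)
step 1: m = 1.910500, f(m) = -2.197910 < 0 → root in [1.910500, 3.550000]
step 2: m = 2.730250, f(m) = 12.566130 > 0 → root in [1.910500, 2.730250]
step 3: m = 2.320375, f(m) = 4.014658 > 0 → root in [1.910500, 2.320375]
step 4: m = 2.115437, f(m) = 0.641833 > 0 → root in [1.910500, 2.115437]
Midpoint of [1.910500, 2.115437] = 2.012969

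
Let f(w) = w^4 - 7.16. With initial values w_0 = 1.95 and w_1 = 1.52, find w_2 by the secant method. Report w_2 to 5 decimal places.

Secant update: w_(k+1) = w_k − f(w_k)·(w_k − w_(k-1))/(f(w_k) − f(w_(k-1))).
f(w_0) = 7.299006, f(w_1) = -1.822052
w_2 = 1.520000 - (-1.822052)·(1.520000 - 1.950000)/(-1.822052 - (7.299006)) = 1.605898; f(w_2) = -0.509229

1.60590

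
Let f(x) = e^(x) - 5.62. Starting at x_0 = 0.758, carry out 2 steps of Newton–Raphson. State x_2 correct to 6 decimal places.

1.905710

f'(x) = e^(x)
x_0 = 0.758000: f = -3.485996, f' = 2.134004 → x_1 = 0.758000 - (-3.485996)/(2.134004) = 2.391547
x_1 = 2.391547: f = 5.310392, f' = 10.930392 → x_2 = 2.391547 - (5.310392)/(10.930392) = 1.905710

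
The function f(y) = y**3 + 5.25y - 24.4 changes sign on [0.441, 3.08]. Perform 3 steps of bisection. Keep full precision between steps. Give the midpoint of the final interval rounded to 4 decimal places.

2.2553

f(0.441000) = -21.998984, f(3.080000) = 20.988112 (opposite signs)
step 1: m = 1.760500, f(m) = -9.700951 < 0 → root in [1.760500, 3.080000]
step 2: m = 2.420250, f(m) = 2.483193 > 0 → root in [1.760500, 2.420250]
step 3: m = 2.090375, f(m) = -4.291287 < 0 → root in [2.090375, 2.420250]
Midpoint of [2.090375, 2.420250] = 2.255313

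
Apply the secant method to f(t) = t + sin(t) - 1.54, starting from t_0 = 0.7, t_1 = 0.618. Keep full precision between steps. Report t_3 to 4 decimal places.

0.8132

f(t_0) = -0.195782, f(t_1) = -0.342594
t_2 = 0.618000 - (-0.342594)·(0.618000 - 0.700000)/(-0.342594 - (-0.195782)) = 0.809352; f(t_2) = -0.006807
t_3 = 0.809352 - (-0.006807)·(0.809352 - 0.618000)/(-0.006807 - (-0.342594)) = 0.813232; f(t_3) = -0.000257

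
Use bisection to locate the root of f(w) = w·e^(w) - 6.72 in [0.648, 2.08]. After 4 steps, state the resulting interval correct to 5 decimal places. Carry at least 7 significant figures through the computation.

f(0.648000) = -5.481210, f(2.080000) = 9.929295 (opposite signs)
step 1: m = 1.364000, f(m) = -1.384292 < 0 → root in [1.364000, 2.080000]
step 2: m = 1.722000, f(m) = 2.915810 > 0 → root in [1.364000, 1.722000]
step 3: m = 1.543000, f(m) = 0.499088 > 0 → root in [1.364000, 1.543000]
step 4: m = 1.453500, f(m) = -0.501838 < 0 → root in [1.453500, 1.543000]

[1.45350, 1.54300]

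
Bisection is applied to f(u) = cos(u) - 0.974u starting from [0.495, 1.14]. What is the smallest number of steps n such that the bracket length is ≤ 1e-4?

13

Initial width b − a = 1.14 − 0.495 = 0.645000.
After n steps the width is (b−a)/2^n; need (b−a)/2^n ≤ 1e-4.
So n ≥ log₂(0.645000/1e-4) = log₂(6450.0000) ≈ 12.6551.
Hence n = 13.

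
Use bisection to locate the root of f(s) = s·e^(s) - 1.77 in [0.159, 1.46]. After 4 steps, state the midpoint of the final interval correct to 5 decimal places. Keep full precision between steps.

f(0.159000) = -1.583598, f(1.460000) = 4.516701 (opposite signs)
step 1: m = 0.809500, f(m) = 0.048772 > 0 → root in [0.159000, 0.809500]
step 2: m = 0.484250, f(m) = -0.984083 < 0 → root in [0.484250, 0.809500]
step 3: m = 0.646875, f(m) = -0.534751 < 0 → root in [0.646875, 0.809500]
step 4: m = 0.728187, f(m) = -0.261689 < 0 → root in [0.728187, 0.809500]
Midpoint of [0.728187, 0.809500] = 0.768844

0.76884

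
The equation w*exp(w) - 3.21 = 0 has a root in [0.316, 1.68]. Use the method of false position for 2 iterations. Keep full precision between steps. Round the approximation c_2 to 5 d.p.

0.95624

False-position update: c = (a·f(b) − b·f(a))/(f(b) − f(a)); replace the endpoint whose sign matches f(c).
f(0.316000) = -2.776565, f(1.680000) = 5.804134
step 1: c = 0.757367, f(c) = -1.594800 < 0 → new bracket [0.757367, 1.680000]
step 2: c = 0.956235, f(c) = -0.721988 < 0 → new bracket [0.956235, 1.680000]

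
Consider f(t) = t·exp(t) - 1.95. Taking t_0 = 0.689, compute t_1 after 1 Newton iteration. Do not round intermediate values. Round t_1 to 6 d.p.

0.860730

f'(t) = (t + 1)·exp(t)
t_0 = 0.689000: f = -0.577703, f' = 3.364020 → t_1 = 0.689000 - (-0.577703)/(3.364020) = 0.860730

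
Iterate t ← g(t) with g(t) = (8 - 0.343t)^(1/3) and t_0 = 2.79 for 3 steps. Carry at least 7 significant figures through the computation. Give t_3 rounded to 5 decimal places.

t_1 = g(2.790000) = 1.916843
t_2 = g(1.916843) = 1.943637
t_3 = g(1.943637) = 1.942825

1.94283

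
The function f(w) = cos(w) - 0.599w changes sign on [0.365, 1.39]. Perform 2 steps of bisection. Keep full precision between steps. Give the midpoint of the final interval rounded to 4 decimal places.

1.0056

f(0.365000) = 0.715489, f(1.390000) = -0.652797 (opposite signs)
step 1: m = 0.877500, f(m) = 0.113453 > 0 → root in [0.877500, 1.390000]
step 2: m = 1.133750, f(m) = -0.255851 < 0 → root in [0.877500, 1.133750]
Midpoint of [0.877500, 1.133750] = 1.005625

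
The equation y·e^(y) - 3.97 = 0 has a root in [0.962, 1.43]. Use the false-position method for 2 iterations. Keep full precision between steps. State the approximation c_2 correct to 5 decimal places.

f(0.962000) = -1.452518, f(1.430000) = 2.005540
step 1: c = 1.158578, f(c) = -0.279464 < 0 → new bracket [1.158578, 1.430000]
step 2: c = 1.191774, f(c) = -0.045586 < 0 → new bracket [1.191774, 1.430000]

1.19177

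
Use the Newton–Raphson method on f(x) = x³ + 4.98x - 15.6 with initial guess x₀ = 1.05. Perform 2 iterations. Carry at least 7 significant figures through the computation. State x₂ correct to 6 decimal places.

1.884488

Newton update: x ← x − f(x)/f'(x).
f'(x) = 3x² + 4.98
x_0 = 1.050000: f = -9.213375, f' = 8.287500 → x_1 = 1.050000 - (-9.213375)/(8.287500) = 2.161719
x_1 = 2.161719: f = 5.267145, f' = 18.999093 → x_2 = 2.161719 - (5.267145)/(18.999093) = 1.884488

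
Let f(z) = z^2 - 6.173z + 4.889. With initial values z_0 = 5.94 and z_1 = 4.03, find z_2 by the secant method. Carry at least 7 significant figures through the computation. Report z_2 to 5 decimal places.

5.01691

f(z_0) = 3.504980, f(z_1) = -3.747290
z_2 = 4.030000 - (-3.747290)·(4.030000 - 5.940000)/(-3.747290 - (3.504980)) = 5.016908; f(z_2) = -0.911007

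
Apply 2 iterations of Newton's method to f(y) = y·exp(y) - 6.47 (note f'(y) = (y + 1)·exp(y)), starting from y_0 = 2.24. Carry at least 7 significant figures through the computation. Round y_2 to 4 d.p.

1.5260

y_0 = 2.240000: f = 14.571062, f' = 30.434393 → y_1 = 2.240000 - (14.571062)/(30.434393) = 1.761230
y_1 = 1.761230: f = 3.779645, f' = 16.069238 → y_2 = 1.761230 - (3.779645)/(16.069238) = 1.526020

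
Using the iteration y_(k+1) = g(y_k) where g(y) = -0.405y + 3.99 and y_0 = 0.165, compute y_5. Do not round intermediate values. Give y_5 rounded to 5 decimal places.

2.86900

y_1 = g(0.165000) = 3.923175
y_2 = g(3.923175) = 2.401114
y_3 = g(2.401114) = 3.017549
y_4 = g(3.017549) = 2.767893
y_5 = g(2.767893) = 2.869003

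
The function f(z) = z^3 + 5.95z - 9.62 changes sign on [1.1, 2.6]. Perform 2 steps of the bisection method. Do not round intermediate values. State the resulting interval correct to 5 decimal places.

[1.10000, 1.47500]

f(1.100000) = -1.744000, f(2.600000) = 23.426000 (opposite signs)
step 1: m = 1.850000, f(m) = 7.719125 > 0 → root in [1.100000, 1.850000]
step 2: m = 1.475000, f(m) = 2.365297 > 0 → root in [1.100000, 1.475000]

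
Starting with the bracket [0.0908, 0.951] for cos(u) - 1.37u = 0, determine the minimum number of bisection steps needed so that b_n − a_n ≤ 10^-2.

Initial width b − a = 0.951 − 0.0908 = 0.860200.
After n steps the width is (b−a)/2^n; need (b−a)/2^n ≤ 10^-2.
So n ≥ log₂(0.860200/10^-2) = log₂(86.0200) ≈ 6.4266.
Hence n = 7.

7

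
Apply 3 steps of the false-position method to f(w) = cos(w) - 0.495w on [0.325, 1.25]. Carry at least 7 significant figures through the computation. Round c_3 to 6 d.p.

1.033621

False-position update: c = (a·f(b) − b·f(a))/(f(b) − f(a)); replace the endpoint whose sign matches f(c).
f(0.325000) = 0.786776, f(1.250000) = -0.303428
step 1: c = 0.992552, f(c) = 0.055241 > 0 → new bracket [0.992552, 1.250000]
step 2: c = 1.032204, f(c) = 0.001988 > 0 → new bracket [1.032204, 1.250000]
step 3: c = 1.033621, f(c) = 0.000069 > 0 → new bracket [1.033621, 1.250000]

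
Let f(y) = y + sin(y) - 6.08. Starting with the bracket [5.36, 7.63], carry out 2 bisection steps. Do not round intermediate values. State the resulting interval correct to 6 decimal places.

f(5.360000) = -1.517527, f(7.630000) = 2.525021 (opposite signs)
step 1: m = 6.495000, f(m) = 0.625234 > 0 → root in [5.360000, 6.495000]
step 2: m = 5.927500, f(m) = -0.500733 < 0 → root in [5.927500, 6.495000]

[5.927500, 6.495000]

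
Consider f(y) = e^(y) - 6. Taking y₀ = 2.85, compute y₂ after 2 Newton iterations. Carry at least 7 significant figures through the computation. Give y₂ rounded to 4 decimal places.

Newton update: y ← y − f(y)/f'(y).
f'(y) = e^(y)
y_0 = 2.850000: f = 11.287782, f' = 17.287782 → y_1 = 2.850000 - (11.287782)/(17.287782) = 2.197066
y_1 = 2.197066: f = 2.998572, f' = 8.998572 → y_2 = 2.197066 - (2.998572)/(8.998572) = 1.863838

1.8638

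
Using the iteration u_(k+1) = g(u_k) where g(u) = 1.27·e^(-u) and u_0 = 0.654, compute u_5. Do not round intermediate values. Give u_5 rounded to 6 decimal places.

u_1 = g(0.654000) = 0.660351
u_2 = g(0.660351) = 0.656171
u_3 = g(0.656171) = 0.658920
u_4 = g(0.658920) = 0.657111
u_5 = g(0.657111) = 0.658300

0.658300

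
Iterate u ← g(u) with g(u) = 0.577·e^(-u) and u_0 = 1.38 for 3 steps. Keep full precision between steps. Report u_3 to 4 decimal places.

0.3503

u_1 = g(1.380000) = 0.145161
u_2 = g(0.145161) = 0.499038
u_3 = g(0.499038) = 0.350305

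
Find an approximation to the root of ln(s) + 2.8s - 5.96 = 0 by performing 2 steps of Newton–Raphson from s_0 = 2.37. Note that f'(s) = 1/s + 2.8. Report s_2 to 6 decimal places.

s_0 = 2.370000: f = 1.538890, f' = 3.221941 → s_1 = 2.370000 - (1.538890)/(3.221941) = 1.892372
s_1 = 1.892372: f = -0.023528, f' = 3.328437 → s_2 = 1.892372 - (-0.023528)/(3.328437) = 1.899441

1.899441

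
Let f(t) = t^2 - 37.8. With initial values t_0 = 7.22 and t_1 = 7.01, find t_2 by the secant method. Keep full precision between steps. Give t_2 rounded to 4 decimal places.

6.2131

f(t_0) = 14.328400, f(t_1) = 11.340100
t_2 = 7.010000 - (11.340100)·(7.010000 - 7.220000)/(11.340100 - (14.328400)) = 6.213085; f(t_2) = 0.802426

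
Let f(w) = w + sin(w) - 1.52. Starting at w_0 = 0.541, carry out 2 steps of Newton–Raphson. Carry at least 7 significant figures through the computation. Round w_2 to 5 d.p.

0.80153

Newton update: w ← w − f(w)/f'(w).
f'(w) = 1 + cos(w)
w_0 = 0.541000: f = -0.464007, f' = 1.857194 → w_1 = 0.541000 - (-0.464007)/(1.857194) = 0.790843
w_1 = 0.790843: f = -0.018211, f' = 1.703246 → w_2 = 0.790843 - (-0.018211)/(1.703246) = 0.801535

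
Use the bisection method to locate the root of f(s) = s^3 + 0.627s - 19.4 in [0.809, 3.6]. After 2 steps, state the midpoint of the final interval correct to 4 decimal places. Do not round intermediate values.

f(0.809000) = -18.363282, f(3.600000) = 29.513200 (opposite signs)
step 1: m = 2.204500, f(m) = -7.304305 < 0 → root in [2.204500, 3.600000]
step 2: m = 2.902250, f(m) = 6.865522 > 0 → root in [2.204500, 2.902250]
Midpoint of [2.204500, 2.902250] = 2.553375

2.5534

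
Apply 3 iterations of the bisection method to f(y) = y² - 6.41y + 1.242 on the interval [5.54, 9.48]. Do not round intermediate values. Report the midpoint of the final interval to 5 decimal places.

6.27875

f(5.540000) = -3.577800, f(9.480000) = 30.345600 (opposite signs)
step 1: m = 7.510000, f(m) = 9.503000 > 0 → root in [5.540000, 7.510000]
step 2: m = 6.525000, f(m) = 1.992375 > 0 → root in [5.540000, 6.525000]
step 3: m = 6.032500, f(m) = -1.035269 < 0 → root in [6.032500, 6.525000]
Midpoint of [6.032500, 6.525000] = 6.278750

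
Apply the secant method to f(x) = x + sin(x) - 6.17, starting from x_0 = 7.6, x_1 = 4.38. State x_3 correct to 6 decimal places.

6.276399

f(x_0) = 2.397920, f(x_1) = -2.735266
x_2 = 4.380000 - (-2.735266)·(4.380000 - 7.600000)/(-2.735266 - (2.397920)) = 6.095807; f(x_2) = -0.260477
x_3 = 6.095807 - (-0.260477)·(6.095807 - 4.380000)/(-0.260477 - (-2.735266)) = 6.276399; f(x_3) = 0.099613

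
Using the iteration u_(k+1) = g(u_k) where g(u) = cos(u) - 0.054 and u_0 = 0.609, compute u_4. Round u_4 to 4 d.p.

u_1 = g(0.609000) = 0.766220
u_2 = g(0.766220) = 0.666537
u_3 = g(0.666537) = 0.731968
u_4 = g(0.731968) = 0.689861

0.6899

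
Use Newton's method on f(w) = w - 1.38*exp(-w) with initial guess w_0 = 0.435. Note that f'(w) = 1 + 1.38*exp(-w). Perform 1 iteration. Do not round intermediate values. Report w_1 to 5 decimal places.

w_0 = 0.435000: f = -0.458225, f' = 1.893225 → w_1 = 0.435000 - (-0.458225)/(1.893225) = 0.677034

0.67703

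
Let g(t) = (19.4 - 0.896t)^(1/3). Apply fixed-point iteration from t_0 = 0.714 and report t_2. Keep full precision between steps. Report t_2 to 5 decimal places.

t_1 = g(0.714000) = 2.657131
t_2 = g(2.657131) = 2.572250

2.57225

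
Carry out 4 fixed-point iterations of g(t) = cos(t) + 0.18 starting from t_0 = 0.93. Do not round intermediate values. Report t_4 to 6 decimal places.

t_1 = g(0.930000) = 0.777834
t_2 = g(0.777834) = 0.892435
t_3 = g(0.892435) = 0.807518
t_4 = g(0.807518) = 0.871294

0.871294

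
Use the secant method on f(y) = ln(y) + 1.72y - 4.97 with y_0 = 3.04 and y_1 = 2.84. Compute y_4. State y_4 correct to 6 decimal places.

2.384346

Secant update: y_(k+1) = y_k − f(y_k)·(y_k − y_(k-1))/(f(y_k) − f(y_(k-1))).
f(y_0) = 1.370658, f(y_1) = 0.958604
y_2 = 2.840000 - (0.958604)·(2.840000 - 3.040000)/(0.958604 - (1.370658)) = 2.374719; f(y_2) = -0.020605
y_3 = 2.374719 - (-0.020605)·(2.374719 - 2.840000)/(-0.020605 - (0.958604)) = 2.384509; f(y_3) = 0.000349
y_4 = 2.384509 - (0.000349)·(2.384509 - 2.374719)/(0.000349 - (-0.020605)) = 2.384346; f(y_4) = 0.000000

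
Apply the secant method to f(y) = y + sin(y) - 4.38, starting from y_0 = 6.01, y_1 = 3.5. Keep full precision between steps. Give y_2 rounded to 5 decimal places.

f(y_0) = 1.360200, f(y_1) = -1.230783
y_2 = 3.500000 - (-1.230783)·(3.500000 - 6.010000)/(-1.230783 - (1.360200)) = 4.692314; f(y_2) = -0.687484

4.69231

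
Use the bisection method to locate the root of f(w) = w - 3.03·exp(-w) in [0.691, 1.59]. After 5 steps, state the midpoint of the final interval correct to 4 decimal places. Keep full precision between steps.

f(0.691000) = -0.827256, f(1.590000) = 0.972105 (opposite signs)
step 1: m = 1.140500, f(m) = 0.171933 > 0 → root in [0.691000, 1.140500]
step 2: m = 0.915750, f(m) = -0.296906 < 0 → root in [0.915750, 1.140500]
step 3: m = 1.028125, f(m) = -0.055636 < 0 → root in [1.028125, 1.140500]
step 4: m = 1.084313, f(m) = 0.059766 > 0 → root in [1.028125, 1.084313]
step 5: m = 1.056219, f(m) = 0.002481 > 0 → root in [1.028125, 1.056219]
Midpoint of [1.028125, 1.056219] = 1.042172

1.0422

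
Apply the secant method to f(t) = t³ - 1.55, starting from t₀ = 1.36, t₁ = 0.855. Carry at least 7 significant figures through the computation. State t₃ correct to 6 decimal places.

1.175290

f(t_0) = 0.965456, f(t_1) = -0.924974
t_2 = 0.855000 - (-0.924974)·(0.855000 - 1.360000)/(-0.924974 - (0.965456)) = 1.102093; f(t_2) = -0.211388
t_3 = 1.102093 - (-0.211388)·(1.102093 - 0.855000)/(-0.211388 - (-0.924974)) = 1.175290; f(t_3) = 0.073437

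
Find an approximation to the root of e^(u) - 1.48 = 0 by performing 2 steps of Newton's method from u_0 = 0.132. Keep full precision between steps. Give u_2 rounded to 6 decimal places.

f'(u) = e^(u)
u_0 = 0.132000: f = -0.338892, f' = 1.141108 → u_1 = 0.132000 - (-0.338892)/(1.141108) = 0.428985
u_1 = 0.428985: f = 0.055697, f' = 1.535697 → u_2 = 0.428985 - (0.055697)/(1.535697) = 0.392716

0.392716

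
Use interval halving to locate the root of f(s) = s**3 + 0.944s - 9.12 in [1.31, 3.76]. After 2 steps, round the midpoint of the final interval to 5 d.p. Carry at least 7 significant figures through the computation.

2.22875

f(1.310000) = -5.635269, f(3.760000) = 47.586816 (opposite signs)
step 1: m = 2.535000, f(m) = 9.563520 > 0 → root in [1.310000, 2.535000]
step 2: m = 1.922500, f(m) = -0.199588 < 0 → root in [1.922500, 2.535000]
Midpoint of [1.922500, 2.535000] = 2.228750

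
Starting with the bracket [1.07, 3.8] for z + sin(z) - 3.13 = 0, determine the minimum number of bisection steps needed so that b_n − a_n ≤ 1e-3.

Initial width b − a = 3.8 − 1.07 = 2.730000.
After n steps the width is (b−a)/2^n; need (b−a)/2^n ≤ 1e-3.
So n ≥ log₂(2.730000/1e-3) = log₂(2730.0000) ≈ 11.4147.
Hence n = 12.

12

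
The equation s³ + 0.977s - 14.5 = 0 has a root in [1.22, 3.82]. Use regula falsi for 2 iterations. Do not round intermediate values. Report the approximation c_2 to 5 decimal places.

2.04308

f(1.220000) = -11.492212, f(3.820000) = 44.975108
step 1: c = 1.749151, f(c) = -7.439499 < 0 → new bracket [1.749151, 3.820000]
step 2: c = 2.043078, f(c) = -3.975757 < 0 → new bracket [2.043078, 3.820000]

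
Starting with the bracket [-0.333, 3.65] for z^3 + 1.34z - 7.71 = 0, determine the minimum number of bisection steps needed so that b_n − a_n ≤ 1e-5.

19

Initial width b − a = 3.65 − -0.333 = 3.983000.
After n steps the width is (b−a)/2^n; need (b−a)/2^n ≤ 1e-5.
So n ≥ log₂(3.983000/1e-5) = log₂(398300.0000) ≈ 18.6035.
Hence n = 19.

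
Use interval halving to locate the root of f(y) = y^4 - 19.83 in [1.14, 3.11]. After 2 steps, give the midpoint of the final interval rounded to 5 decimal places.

f(1.140000) = -18.141040, f(3.110000) = 73.719518 (opposite signs)
step 1: m = 2.125000, f(m) = 0.560869 > 0 → root in [1.140000, 2.125000]
step 2: m = 1.632500, f(m) = -12.727475 < 0 → root in [1.632500, 2.125000]
Midpoint of [1.632500, 2.125000] = 1.878750

1.87875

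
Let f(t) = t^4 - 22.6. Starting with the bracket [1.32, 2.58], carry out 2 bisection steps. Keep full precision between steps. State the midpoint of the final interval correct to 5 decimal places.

2.10750

f(1.320000) = -19.564042, f(2.580000) = 21.707661 (opposite signs)
step 1: m = 1.950000, f(m) = -8.140994 < 0 → root in [1.950000, 2.580000]
step 2: m = 2.265000, f(m) = 3.719209 > 0 → root in [1.950000, 2.265000]
Midpoint of [1.950000, 2.265000] = 2.107500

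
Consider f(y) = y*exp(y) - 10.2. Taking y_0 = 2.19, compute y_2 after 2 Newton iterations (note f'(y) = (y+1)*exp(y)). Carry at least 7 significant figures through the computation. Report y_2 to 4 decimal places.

Newton update: y ← y − f(y)/f'(y).
y_0 = 2.190000: f = 9.368117, f' = 28.503330 → y_1 = 2.190000 - (9.368117)/(28.503330) = 1.861333
y_1 = 1.861333: f = 1.772654, f' = 18.404956 → y_2 = 1.861333 - (1.772654)/(18.404956) = 1.765019

1.7650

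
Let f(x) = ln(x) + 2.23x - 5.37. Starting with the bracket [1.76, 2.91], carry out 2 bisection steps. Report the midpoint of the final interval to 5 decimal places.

f(1.760000) = -0.879886, f(2.910000) = 2.187453 (opposite signs)
step 1: m = 2.335000, f(m) = 0.685062 > 0 → root in [1.760000, 2.335000]
step 2: m = 2.047500, f(m) = -0.087455 < 0 → root in [2.047500, 2.335000]
Midpoint of [2.047500, 2.335000] = 2.191250

2.19125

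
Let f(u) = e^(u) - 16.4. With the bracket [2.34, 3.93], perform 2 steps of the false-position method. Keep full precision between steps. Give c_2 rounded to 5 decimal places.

2.69280

f(2.340000) = -6.018763, f(3.930000) = 34.506978
step 1: c = 2.576142, f(c) = -3.253677 < 0 → new bracket [2.576142, 3.930000]
step 2: c = 2.692798, f(c) = -1.627042 < 0 → new bracket [2.692798, 3.930000]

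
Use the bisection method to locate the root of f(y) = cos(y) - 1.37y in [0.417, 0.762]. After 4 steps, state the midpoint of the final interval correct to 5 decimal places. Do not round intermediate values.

0.60028

f(0.417000) = 0.343018, f(0.762000) = -0.320483 (opposite signs)
step 1: m = 0.589500, f(m) = 0.023604 > 0 → root in [0.589500, 0.762000]
step 2: m = 0.675750, f(m) = -0.145539 < 0 → root in [0.589500, 0.675750]
step 3: m = 0.632625, f(m) = -0.060218 < 0 → root in [0.589500, 0.632625]
step 4: m = 0.611063, f(m) = -0.018117 < 0 → root in [0.589500, 0.611063]
Midpoint of [0.589500, 0.611063] = 0.600281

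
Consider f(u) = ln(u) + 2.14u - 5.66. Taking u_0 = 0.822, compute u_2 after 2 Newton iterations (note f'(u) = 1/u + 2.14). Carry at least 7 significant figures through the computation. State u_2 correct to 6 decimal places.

u_0 = 0.822000: f = -4.096935, f' = 3.356545 → u_1 = 0.822000 - (-4.096935)/(3.356545) = 2.042581
u_1 = 2.042581: f = -0.574663, f' = 2.629577 → u_2 = 2.042581 - (-0.574663)/(2.629577) = 2.261119

2.261119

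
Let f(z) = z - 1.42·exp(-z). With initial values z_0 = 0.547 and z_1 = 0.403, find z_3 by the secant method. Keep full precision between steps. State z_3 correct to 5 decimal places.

f(z_0) = -0.274730, f(z_1) = -0.546003
z_2 = 0.403000 - (-0.546003)·(0.403000 - 0.547000)/(-0.546003 - (-0.274730)) = 0.692835; f(z_2) = -0.017386
z_3 = 0.692835 - (-0.017386)·(0.692835 - 0.403000)/(-0.017386 - (-0.546003)) = 0.702368; f(z_3) = -0.001115

0.70237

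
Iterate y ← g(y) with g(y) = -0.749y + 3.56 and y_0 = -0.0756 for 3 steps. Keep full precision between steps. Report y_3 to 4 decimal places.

2.9225

y_1 = g(-0.075600) = 3.616624
y_2 = g(3.616624) = 0.851148
y_3 = g(0.851148) = 2.922490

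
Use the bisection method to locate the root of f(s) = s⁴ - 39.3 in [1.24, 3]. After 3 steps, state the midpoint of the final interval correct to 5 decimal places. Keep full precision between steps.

f(1.240000) = -36.935786, f(3.000000) = 41.700000 (opposite signs)
step 1: m = 2.120000, f(m) = -19.100369 < 0 → root in [2.120000, 3.000000]
step 2: m = 2.560000, f(m) = 3.649673 > 0 → root in [2.120000, 2.560000]
step 3: m = 2.340000, f(m) = -9.317805 < 0 → root in [2.340000, 2.560000]
Midpoint of [2.340000, 2.560000] = 2.450000

2.45000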